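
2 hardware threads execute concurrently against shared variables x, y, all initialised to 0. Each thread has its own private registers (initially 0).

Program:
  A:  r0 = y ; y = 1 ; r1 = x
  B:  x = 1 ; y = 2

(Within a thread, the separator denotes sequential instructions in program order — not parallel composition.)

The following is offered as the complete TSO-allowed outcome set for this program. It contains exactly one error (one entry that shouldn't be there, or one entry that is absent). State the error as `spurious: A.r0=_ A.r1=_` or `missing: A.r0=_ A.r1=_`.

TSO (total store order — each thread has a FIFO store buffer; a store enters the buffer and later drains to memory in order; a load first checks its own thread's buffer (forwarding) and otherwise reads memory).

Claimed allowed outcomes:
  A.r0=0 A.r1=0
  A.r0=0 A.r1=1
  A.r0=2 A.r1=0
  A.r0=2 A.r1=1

outcome vector order: (A.r0,A.r1)
under TSO → 00; 01; 21
claimed∖TSO = {20}

spurious: A.r0=2 A.r1=0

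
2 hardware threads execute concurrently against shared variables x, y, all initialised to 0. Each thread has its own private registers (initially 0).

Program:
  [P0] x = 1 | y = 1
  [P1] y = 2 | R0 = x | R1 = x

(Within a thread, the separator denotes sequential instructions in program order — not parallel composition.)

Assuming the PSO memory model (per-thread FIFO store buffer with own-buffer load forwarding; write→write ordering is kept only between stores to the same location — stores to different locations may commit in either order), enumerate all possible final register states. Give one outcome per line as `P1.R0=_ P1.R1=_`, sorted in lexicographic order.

outcome vector order: (P1.R0,P1.R1)
|PSO outcomes| = 3

P1.R0=0 P1.R1=0
P1.R0=0 P1.R1=1
P1.R0=1 P1.R1=1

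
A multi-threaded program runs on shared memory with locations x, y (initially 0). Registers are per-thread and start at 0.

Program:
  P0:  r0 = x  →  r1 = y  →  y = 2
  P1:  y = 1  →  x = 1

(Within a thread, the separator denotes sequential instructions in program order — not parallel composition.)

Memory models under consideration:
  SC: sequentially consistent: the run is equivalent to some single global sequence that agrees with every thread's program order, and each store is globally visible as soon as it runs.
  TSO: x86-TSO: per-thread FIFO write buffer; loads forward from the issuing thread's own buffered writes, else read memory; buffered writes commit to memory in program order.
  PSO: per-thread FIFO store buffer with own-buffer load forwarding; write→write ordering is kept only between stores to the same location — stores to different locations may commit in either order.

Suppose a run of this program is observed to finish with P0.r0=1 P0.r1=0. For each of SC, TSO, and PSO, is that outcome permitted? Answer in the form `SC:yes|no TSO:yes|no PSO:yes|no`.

SC:no TSO:no PSO:yes

outcome vector order: (P0.r0,P0.r1)
SC (3): <0 0>; <0 1>; <1 1>
TSO (3): <0 0>; <0 1>; <1 1>
PSO (4): <0 0>; <0 1>; <1 0>; <1 1>
target <1 0> ∈ {PSO}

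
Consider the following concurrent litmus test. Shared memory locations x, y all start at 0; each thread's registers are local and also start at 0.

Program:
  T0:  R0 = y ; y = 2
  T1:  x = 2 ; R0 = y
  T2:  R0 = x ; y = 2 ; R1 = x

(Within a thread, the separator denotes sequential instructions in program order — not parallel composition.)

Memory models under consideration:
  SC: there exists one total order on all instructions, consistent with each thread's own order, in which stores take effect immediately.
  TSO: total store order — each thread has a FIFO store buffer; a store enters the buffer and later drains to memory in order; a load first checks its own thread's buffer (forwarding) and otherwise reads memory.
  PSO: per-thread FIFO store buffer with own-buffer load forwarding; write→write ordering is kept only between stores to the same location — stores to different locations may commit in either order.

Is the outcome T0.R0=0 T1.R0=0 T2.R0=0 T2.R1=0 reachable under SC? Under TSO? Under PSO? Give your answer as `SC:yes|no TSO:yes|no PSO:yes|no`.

SC:no TSO:yes PSO:yes

outcome vector order: (T0.R0,T1.R0,T2.R0,T2.R1)
under SC → 0002; 0022; 0200; 0202; 0222; 2002; 2022; 2200; 2202; 2222
under TSO → 0000; 0002; 0022; 0200; 0202; 0222; 2000; 2002; 2022; 2200; 2202; 2222
under PSO → 0000; 0002; 0022; 0200; 0202; 0222; 2000; 2002; 2022; 2200; 2202; 2222
target 0000 ∈ {TSO,PSO}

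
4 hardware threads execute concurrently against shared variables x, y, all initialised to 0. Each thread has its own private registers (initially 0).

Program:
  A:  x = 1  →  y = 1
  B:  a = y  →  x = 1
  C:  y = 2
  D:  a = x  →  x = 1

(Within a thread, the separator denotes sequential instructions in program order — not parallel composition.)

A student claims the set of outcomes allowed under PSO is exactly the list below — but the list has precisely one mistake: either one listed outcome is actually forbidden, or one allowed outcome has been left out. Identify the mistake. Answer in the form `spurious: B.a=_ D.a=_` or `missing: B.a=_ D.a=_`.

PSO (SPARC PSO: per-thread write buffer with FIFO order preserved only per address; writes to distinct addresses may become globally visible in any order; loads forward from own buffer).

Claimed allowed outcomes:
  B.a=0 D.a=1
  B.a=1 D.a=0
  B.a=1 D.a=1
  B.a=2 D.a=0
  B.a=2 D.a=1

outcome vector order: (B.a,D.a)
[PSO] allowed = {<0 0> <0 1> <1 0> <1 1> <2 0> <2 1>}
PSO∖claimed = {<0 0>}

missing: B.a=0 D.a=0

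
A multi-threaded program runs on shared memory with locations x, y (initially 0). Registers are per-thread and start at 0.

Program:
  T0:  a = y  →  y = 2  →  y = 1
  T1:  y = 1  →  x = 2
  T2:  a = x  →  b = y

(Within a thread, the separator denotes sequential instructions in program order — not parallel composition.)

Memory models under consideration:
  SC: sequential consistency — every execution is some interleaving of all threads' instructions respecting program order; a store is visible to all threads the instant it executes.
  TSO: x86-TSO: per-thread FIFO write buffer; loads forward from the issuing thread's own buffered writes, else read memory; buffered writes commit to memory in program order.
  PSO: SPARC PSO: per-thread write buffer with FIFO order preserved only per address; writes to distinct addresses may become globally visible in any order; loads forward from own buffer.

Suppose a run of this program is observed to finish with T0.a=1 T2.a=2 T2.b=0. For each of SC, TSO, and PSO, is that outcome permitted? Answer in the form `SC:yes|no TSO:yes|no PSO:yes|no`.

outcome vector order: (T0.a,T2.a,T2.b)
SC (10): 000, 001, 002, 021, 022, 100, 101, 102, 121, 122
TSO (10): 000, 001, 002, 021, 022, 100, 101, 102, 121, 122
PSO (12): 000, 001, 002, 020, 021, 022, 100, 101, 102, 120, 121, 122
target 120 ∈ {PSO}

SC:no TSO:no PSO:yes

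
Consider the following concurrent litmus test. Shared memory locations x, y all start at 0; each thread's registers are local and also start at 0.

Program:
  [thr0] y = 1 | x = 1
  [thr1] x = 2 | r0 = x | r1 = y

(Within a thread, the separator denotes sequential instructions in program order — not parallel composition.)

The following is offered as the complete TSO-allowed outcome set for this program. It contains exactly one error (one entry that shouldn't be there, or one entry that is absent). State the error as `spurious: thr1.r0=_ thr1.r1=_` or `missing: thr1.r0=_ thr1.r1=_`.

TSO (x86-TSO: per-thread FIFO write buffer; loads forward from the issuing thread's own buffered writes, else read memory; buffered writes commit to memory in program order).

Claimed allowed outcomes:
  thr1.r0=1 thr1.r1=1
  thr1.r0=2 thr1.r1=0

missing: thr1.r0=2 thr1.r1=1

outcome vector order: (thr1.r0,thr1.r1)
TSO (3): <1 1>, <2 0>, <2 1>
TSO∖claimed = {<2 1>}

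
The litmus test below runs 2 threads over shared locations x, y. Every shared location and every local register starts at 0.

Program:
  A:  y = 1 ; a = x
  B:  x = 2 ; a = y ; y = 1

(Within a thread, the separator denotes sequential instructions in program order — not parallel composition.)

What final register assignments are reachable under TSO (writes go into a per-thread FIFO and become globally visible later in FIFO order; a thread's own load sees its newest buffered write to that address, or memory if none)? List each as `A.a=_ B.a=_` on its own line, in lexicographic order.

A.a=0 B.a=0
A.a=0 B.a=1
A.a=2 B.a=0
A.a=2 B.a=1

outcome vector order: (A.a,B.a)
|TSO outcomes| = 4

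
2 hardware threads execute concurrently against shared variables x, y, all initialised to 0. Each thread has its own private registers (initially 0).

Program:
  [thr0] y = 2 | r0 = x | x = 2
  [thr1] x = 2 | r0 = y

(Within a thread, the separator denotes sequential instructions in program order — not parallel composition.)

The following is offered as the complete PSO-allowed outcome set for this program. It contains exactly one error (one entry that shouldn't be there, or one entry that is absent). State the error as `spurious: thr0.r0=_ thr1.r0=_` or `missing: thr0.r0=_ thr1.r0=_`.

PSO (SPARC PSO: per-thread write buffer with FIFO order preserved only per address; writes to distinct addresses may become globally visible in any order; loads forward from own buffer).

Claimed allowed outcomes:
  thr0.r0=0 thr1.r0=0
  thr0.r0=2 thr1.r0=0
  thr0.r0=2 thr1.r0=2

outcome vector order: (thr0.r0,thr1.r0)
PSO (4): <0 0> <0 2> <2 0> <2 2>
PSO∖claimed = {<0 2>}

missing: thr0.r0=0 thr1.r0=2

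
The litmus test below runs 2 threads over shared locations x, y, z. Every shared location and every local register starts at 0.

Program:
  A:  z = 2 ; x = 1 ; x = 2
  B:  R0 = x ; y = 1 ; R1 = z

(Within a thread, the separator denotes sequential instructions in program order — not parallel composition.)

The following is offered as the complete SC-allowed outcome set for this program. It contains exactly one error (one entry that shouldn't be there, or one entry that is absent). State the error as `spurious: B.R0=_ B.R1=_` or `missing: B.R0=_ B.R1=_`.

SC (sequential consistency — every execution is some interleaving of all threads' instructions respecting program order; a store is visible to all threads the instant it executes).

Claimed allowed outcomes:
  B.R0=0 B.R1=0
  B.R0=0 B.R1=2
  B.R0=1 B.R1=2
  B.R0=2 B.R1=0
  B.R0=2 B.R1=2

outcome vector order: (B.R0,B.R1)
[SC] allowed = {00; 02; 12; 22}
claimed∖SC = {20}

spurious: B.R0=2 B.R1=0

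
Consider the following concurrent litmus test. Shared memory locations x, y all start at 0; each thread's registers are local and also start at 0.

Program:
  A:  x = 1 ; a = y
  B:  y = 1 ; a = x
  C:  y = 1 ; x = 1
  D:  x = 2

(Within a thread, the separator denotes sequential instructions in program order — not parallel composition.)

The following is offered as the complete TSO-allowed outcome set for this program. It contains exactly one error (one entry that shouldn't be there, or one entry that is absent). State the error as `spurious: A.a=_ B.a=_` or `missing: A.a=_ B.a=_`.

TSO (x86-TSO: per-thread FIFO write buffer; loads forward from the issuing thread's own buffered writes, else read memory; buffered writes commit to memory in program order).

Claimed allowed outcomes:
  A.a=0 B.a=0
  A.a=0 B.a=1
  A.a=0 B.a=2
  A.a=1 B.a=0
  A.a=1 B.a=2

missing: A.a=1 B.a=1

outcome vector order: (A.a,B.a)
[TSO] allowed = {<0 0> <0 1> <0 2> <1 0> <1 1> <1 2>}
TSO∖claimed = {<1 1>}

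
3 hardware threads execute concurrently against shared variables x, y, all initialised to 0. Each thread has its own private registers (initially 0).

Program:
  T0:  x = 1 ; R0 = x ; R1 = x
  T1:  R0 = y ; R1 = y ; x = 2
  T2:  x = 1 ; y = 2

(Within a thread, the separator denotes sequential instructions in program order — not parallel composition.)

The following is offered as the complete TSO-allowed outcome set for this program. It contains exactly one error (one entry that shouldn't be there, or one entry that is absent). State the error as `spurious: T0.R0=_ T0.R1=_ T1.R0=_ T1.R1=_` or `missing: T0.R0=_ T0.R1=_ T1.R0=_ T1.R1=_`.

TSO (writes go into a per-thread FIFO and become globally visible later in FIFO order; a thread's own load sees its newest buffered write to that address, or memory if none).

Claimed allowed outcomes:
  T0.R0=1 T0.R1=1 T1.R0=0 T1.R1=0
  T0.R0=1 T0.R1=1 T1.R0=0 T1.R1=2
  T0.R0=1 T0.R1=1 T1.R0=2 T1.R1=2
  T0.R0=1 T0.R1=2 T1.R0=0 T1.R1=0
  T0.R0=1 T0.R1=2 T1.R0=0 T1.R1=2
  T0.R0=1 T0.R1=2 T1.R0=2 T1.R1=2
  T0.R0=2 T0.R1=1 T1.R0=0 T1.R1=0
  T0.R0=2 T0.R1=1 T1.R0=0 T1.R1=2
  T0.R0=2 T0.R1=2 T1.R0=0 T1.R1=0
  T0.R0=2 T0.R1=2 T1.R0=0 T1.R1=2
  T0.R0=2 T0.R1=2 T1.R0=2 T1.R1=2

outcome vector order: (T0.R0,T0.R1,T1.R0,T1.R1)
TSO: 10 outcomes — {(1,1,0,0) (1,1,0,2) (1,1,2,2) (1,2,0,0) (1,2,0,2) (1,2,2,2) (2,1,0,0) (2,2,0,0) (2,2,0,2) (2,2,2,2)}
claimed∖TSO = {(2,1,0,2)}

spurious: T0.R0=2 T0.R1=1 T1.R0=0 T1.R1=2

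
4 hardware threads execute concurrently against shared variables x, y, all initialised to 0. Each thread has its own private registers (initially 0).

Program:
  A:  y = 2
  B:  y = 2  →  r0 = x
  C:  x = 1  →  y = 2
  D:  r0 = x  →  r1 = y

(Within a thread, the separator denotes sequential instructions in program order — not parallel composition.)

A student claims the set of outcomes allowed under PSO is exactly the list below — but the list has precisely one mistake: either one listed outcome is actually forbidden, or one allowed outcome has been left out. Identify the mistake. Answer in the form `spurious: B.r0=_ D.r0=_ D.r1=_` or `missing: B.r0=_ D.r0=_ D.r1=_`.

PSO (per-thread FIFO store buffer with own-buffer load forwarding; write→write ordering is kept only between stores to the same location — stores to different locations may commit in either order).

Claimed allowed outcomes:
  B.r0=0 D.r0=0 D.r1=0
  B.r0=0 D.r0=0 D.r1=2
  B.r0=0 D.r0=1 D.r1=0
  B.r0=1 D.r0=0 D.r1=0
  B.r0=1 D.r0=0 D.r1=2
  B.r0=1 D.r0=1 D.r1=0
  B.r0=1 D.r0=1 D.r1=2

missing: B.r0=0 D.r0=1 D.r1=2

outcome vector order: (B.r0,D.r0,D.r1)
[PSO] allowed = {000, 002, 010, 012, 100, 102, 110, 112}
PSO∖claimed = {012}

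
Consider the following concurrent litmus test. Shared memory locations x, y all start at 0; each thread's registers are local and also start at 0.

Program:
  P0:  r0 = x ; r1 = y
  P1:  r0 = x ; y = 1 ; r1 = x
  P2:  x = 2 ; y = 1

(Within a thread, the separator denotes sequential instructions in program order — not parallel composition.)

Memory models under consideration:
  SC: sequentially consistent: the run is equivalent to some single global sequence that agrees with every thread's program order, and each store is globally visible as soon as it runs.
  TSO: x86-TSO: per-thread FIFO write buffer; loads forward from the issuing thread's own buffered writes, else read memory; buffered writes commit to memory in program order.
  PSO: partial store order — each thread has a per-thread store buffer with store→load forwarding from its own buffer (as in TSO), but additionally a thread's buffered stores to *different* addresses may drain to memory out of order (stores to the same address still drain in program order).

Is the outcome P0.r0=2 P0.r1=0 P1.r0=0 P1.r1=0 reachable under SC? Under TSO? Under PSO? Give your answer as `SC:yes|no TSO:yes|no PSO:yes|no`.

SC:no TSO:yes PSO:yes

outcome vector order: (P0.r0,P0.r1,P1.r0,P1.r1)
SC (11): 0000; 0002; 0022; 0100; 0102; 0122; 2002; 2022; 2100; 2102; 2122
TSO (12): 0000; 0002; 0022; 0100; 0102; 0122; 2000; 2002; 2022; 2100; 2102; 2122
PSO (12): 0000; 0002; 0022; 0100; 0102; 0122; 2000; 2002; 2022; 2100; 2102; 2122
target 2000 ∈ {TSO,PSO}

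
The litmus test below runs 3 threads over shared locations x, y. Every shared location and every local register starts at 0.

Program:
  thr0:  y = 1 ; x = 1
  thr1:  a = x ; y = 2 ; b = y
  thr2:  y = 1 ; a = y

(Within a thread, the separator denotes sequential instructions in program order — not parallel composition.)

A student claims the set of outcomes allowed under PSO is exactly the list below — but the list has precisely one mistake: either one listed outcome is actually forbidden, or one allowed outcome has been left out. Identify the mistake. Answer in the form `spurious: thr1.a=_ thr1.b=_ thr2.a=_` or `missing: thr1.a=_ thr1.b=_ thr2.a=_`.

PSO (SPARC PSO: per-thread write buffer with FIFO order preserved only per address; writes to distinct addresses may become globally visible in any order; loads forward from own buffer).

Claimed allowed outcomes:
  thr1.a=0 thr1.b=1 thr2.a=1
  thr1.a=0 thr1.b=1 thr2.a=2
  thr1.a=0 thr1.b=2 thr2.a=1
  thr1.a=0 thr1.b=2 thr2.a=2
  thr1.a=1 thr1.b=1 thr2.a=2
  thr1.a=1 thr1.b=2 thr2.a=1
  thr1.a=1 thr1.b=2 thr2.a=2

outcome vector order: (thr1.a,thr1.b,thr2.a)
PSO (8): (0,1,1); (0,1,2); (0,2,1); (0,2,2); (1,1,1); (1,1,2); (1,2,1); (1,2,2)
PSO∖claimed = {(1,1,1)}

missing: thr1.a=1 thr1.b=1 thr2.a=1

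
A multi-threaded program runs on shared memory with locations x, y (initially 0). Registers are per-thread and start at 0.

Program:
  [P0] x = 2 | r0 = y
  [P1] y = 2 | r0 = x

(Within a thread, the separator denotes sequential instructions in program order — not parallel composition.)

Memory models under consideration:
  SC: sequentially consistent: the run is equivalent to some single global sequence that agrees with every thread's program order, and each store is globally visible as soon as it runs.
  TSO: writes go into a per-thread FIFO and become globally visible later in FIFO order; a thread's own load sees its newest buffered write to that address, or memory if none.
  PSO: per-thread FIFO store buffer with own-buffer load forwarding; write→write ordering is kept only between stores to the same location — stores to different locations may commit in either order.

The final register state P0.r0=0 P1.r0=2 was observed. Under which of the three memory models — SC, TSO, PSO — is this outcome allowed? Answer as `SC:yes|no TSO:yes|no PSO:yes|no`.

outcome vector order: (P0.r0,P1.r0)
SC: 3 outcomes — {<0 2>; <2 0>; <2 2>}
TSO: 4 outcomes — {<0 0>; <0 2>; <2 0>; <2 2>}
PSO: 4 outcomes — {<0 0>; <0 2>; <2 0>; <2 2>}
target <0 2> ∈ {SC,TSO,PSO}

SC:yes TSO:yes PSO:yes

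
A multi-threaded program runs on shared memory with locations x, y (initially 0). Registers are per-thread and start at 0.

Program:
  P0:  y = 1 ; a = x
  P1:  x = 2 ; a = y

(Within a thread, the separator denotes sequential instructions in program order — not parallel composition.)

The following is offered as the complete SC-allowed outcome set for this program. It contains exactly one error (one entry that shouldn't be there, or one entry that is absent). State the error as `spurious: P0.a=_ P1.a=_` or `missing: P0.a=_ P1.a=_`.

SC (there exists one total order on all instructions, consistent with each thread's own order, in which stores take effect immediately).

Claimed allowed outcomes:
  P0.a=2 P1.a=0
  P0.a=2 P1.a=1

outcome vector order: (P0.a,P1.a)
under SC → 01 20 21
SC∖claimed = {01}

missing: P0.a=0 P1.a=1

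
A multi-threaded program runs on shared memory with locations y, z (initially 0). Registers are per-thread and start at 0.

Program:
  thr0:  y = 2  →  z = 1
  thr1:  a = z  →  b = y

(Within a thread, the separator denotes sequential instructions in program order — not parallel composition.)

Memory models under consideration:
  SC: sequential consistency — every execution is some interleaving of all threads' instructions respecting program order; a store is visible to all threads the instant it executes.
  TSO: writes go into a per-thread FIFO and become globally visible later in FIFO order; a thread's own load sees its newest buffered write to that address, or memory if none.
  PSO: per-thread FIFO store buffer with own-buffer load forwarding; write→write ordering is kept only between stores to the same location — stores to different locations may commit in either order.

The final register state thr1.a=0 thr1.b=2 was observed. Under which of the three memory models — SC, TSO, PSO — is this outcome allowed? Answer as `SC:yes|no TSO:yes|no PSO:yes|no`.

SC:yes TSO:yes PSO:yes

outcome vector order: (thr1.a,thr1.b)
SC: 3 outcomes — {00, 02, 12}
TSO: 3 outcomes — {00, 02, 12}
PSO: 4 outcomes — {00, 02, 10, 12}
target 02 ∈ {SC,TSO,PSO}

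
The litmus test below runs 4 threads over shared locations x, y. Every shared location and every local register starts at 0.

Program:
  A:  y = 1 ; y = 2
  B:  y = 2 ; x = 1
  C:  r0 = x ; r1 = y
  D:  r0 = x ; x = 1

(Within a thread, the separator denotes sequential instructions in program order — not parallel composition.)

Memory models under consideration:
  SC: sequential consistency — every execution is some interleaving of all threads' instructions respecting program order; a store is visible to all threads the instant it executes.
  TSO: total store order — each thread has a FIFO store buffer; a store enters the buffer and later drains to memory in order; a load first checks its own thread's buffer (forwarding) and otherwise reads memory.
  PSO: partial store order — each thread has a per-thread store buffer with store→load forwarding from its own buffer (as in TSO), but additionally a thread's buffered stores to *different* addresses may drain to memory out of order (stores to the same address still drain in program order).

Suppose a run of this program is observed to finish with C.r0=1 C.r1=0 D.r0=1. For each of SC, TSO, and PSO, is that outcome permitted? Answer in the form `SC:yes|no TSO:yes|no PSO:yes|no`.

outcome vector order: (C.r0,C.r1,D.r0)
SC: 11 outcomes — {000; 001; 010; 011; 020; 021; 100; 110; 111; 120; 121}
TSO: 11 outcomes — {000; 001; 010; 011; 020; 021; 100; 110; 111; 120; 121}
PSO: 12 outcomes — {000; 001; 010; 011; 020; 021; 100; 101; 110; 111; 120; 121}
target 101 ∈ {PSO}

SC:no TSO:no PSO:yes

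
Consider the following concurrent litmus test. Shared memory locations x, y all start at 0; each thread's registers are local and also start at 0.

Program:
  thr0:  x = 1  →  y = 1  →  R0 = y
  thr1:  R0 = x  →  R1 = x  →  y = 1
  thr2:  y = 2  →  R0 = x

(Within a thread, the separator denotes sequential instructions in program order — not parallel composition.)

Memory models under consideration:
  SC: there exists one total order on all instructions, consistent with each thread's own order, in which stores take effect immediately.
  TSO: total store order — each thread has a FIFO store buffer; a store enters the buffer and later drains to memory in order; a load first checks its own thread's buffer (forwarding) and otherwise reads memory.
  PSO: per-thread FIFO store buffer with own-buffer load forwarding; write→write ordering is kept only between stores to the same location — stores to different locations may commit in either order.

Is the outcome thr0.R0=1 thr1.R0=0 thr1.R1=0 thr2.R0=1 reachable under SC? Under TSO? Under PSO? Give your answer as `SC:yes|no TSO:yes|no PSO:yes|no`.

SC:yes TSO:yes PSO:yes

outcome vector order: (thr0.R0,thr1.R0,thr1.R1,thr2.R0)
under SC → (1,0,0,0) (1,0,0,1) (1,0,1,0) (1,0,1,1) (1,1,1,0) (1,1,1,1) (2,0,0,1) (2,0,1,1) (2,1,1,1)
under TSO → (1,0,0,0) (1,0,0,1) (1,0,1,0) (1,0,1,1) (1,1,1,0) (1,1,1,1) (2,0,0,0) (2,0,0,1) (2,0,1,0) (2,0,1,1) (2,1,1,0) (2,1,1,1)
under PSO → (1,0,0,0) (1,0,0,1) (1,0,1,0) (1,0,1,1) (1,1,1,0) (1,1,1,1) (2,0,0,0) (2,0,0,1) (2,0,1,0) (2,0,1,1) (2,1,1,0) (2,1,1,1)
target (1,0,0,1) ∈ {SC,TSO,PSO}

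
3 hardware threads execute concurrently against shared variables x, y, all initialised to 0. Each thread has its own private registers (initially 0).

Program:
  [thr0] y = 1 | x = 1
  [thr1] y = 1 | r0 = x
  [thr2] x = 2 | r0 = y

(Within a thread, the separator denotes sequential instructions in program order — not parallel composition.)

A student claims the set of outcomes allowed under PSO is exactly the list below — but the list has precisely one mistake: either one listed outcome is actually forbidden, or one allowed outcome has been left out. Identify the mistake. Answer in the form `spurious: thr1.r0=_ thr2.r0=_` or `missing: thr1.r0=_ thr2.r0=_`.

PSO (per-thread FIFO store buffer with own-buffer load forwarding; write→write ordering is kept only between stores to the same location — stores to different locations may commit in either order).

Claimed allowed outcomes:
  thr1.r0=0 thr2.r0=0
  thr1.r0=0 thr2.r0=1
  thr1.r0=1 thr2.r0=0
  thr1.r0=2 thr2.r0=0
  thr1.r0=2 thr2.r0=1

outcome vector order: (thr1.r0,thr2.r0)
PSO (6): (0,0), (0,1), (1,0), (1,1), (2,0), (2,1)
PSO∖claimed = {(1,1)}

missing: thr1.r0=1 thr2.r0=1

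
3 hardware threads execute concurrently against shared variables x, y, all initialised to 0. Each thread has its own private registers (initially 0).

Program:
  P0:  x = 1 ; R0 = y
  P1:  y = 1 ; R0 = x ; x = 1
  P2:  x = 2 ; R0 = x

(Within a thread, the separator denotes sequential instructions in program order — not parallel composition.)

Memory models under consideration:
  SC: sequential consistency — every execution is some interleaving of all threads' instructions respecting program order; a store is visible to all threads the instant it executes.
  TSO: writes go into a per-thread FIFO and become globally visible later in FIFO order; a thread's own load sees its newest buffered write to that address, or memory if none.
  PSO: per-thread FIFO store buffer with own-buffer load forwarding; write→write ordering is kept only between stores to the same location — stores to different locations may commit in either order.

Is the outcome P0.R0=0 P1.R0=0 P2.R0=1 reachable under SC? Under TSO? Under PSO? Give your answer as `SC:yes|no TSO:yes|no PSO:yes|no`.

SC:no TSO:yes PSO:yes

outcome vector order: (P0.R0,P1.R0,P2.R0)
SC (10): (0,1,1); (0,1,2); (0,2,1); (0,2,2); (1,0,1); (1,0,2); (1,1,1); (1,1,2); (1,2,1); (1,2,2)
TSO (12): (0,0,1); (0,0,2); (0,1,1); (0,1,2); (0,2,1); (0,2,2); (1,0,1); (1,0,2); (1,1,1); (1,1,2); (1,2,1); (1,2,2)
PSO (12): (0,0,1); (0,0,2); (0,1,1); (0,1,2); (0,2,1); (0,2,2); (1,0,1); (1,0,2); (1,1,1); (1,1,2); (1,2,1); (1,2,2)
target (0,0,1) ∈ {TSO,PSO}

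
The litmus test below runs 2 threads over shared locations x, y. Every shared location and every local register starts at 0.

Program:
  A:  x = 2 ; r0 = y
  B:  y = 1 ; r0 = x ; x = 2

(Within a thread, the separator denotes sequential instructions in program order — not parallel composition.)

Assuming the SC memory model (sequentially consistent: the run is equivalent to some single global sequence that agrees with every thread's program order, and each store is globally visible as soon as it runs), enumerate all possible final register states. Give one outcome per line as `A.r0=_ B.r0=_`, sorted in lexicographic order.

outcome vector order: (A.r0,B.r0)
|SC outcomes| = 3

A.r0=0 B.r0=2
A.r0=1 B.r0=0
A.r0=1 B.r0=2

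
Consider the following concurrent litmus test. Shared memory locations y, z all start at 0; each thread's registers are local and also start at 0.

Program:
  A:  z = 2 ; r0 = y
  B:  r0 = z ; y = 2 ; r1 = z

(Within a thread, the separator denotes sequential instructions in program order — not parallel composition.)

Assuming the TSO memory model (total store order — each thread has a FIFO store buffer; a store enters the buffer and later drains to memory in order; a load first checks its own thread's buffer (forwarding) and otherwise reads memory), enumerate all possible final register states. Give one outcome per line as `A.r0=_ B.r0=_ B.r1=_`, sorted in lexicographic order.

A.r0=0 B.r0=0 B.r1=0
A.r0=0 B.r0=0 B.r1=2
A.r0=0 B.r0=2 B.r1=2
A.r0=2 B.r0=0 B.r1=0
A.r0=2 B.r0=0 B.r1=2
A.r0=2 B.r0=2 B.r1=2

outcome vector order: (A.r0,B.r0,B.r1)
|TSO outcomes| = 6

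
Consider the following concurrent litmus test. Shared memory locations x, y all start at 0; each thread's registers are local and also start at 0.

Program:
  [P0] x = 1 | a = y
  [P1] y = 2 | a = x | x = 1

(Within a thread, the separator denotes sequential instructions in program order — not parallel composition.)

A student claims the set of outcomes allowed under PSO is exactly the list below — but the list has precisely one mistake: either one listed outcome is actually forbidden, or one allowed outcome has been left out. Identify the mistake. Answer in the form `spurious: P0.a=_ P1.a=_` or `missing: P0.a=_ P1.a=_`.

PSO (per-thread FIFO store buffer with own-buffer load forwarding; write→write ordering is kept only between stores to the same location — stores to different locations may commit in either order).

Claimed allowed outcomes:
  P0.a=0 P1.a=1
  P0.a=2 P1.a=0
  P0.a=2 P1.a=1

missing: P0.a=0 P1.a=0

outcome vector order: (P0.a,P1.a)
under PSO → 00, 01, 20, 21
PSO∖claimed = {00}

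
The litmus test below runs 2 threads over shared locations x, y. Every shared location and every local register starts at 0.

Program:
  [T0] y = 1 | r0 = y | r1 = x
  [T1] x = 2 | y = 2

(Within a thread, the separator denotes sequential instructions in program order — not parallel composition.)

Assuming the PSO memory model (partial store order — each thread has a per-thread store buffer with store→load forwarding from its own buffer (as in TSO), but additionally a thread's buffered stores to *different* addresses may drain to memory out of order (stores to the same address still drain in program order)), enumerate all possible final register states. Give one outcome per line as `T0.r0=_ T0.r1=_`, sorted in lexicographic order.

T0.r0=1 T0.r1=0
T0.r0=1 T0.r1=2
T0.r0=2 T0.r1=0
T0.r0=2 T0.r1=2

outcome vector order: (T0.r0,T0.r1)
|PSO outcomes| = 4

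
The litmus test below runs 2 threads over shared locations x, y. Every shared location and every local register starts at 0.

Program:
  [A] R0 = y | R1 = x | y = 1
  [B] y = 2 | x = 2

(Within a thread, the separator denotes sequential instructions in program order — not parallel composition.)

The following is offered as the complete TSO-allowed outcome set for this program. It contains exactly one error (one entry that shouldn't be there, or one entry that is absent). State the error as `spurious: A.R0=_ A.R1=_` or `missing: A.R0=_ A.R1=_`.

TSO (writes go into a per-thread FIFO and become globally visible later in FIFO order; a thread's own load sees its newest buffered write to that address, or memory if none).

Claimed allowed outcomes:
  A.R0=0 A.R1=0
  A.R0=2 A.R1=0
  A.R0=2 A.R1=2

outcome vector order: (A.R0,A.R1)
[TSO] allowed = {00, 02, 20, 22}
TSO∖claimed = {02}

missing: A.R0=0 A.R1=2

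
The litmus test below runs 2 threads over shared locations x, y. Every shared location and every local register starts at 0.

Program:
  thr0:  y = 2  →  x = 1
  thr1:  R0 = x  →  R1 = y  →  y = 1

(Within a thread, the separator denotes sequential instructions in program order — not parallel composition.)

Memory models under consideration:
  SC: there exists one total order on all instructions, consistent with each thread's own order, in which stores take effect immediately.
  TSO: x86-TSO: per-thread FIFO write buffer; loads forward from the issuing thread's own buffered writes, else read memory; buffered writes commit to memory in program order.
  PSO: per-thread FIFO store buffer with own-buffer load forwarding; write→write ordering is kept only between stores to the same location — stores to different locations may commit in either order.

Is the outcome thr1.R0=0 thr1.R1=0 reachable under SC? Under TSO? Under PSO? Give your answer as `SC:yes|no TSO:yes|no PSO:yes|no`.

SC:yes TSO:yes PSO:yes

outcome vector order: (thr1.R0,thr1.R1)
SC (3): (0,0) (0,2) (1,2)
TSO (3): (0,0) (0,2) (1,2)
PSO (4): (0,0) (0,2) (1,0) (1,2)
target (0,0) ∈ {SC,TSO,PSO}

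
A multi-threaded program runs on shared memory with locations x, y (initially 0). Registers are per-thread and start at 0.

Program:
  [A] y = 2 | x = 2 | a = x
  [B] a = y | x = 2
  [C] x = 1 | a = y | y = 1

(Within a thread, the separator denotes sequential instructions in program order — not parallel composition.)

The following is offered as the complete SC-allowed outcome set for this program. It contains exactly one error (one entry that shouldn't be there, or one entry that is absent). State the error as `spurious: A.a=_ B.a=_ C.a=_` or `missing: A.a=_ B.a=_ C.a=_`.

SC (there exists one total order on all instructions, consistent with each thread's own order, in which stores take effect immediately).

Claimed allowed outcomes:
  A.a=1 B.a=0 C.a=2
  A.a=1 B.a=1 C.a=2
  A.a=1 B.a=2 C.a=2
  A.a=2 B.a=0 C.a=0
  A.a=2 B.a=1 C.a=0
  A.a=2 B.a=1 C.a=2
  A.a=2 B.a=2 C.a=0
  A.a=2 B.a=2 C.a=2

missing: A.a=2 B.a=0 C.a=2

outcome vector order: (A.a,B.a,C.a)
SC: 9 outcomes — {(1,0,2) (1,1,2) (1,2,2) (2,0,0) (2,0,2) (2,1,0) (2,1,2) (2,2,0) (2,2,2)}
SC∖claimed = {(2,0,2)}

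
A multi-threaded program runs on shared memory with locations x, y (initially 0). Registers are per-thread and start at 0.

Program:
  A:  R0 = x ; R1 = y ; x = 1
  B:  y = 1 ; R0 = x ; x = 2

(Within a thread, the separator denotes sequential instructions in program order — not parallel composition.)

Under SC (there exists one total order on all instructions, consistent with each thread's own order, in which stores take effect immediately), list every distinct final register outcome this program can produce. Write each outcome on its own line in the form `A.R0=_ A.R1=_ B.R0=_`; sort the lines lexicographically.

A.R0=0 A.R1=0 B.R0=0
A.R0=0 A.R1=0 B.R0=1
A.R0=0 A.R1=1 B.R0=0
A.R0=0 A.R1=1 B.R0=1
A.R0=2 A.R1=1 B.R0=0

outcome vector order: (A.R0,A.R1,B.R0)
|SC outcomes| = 5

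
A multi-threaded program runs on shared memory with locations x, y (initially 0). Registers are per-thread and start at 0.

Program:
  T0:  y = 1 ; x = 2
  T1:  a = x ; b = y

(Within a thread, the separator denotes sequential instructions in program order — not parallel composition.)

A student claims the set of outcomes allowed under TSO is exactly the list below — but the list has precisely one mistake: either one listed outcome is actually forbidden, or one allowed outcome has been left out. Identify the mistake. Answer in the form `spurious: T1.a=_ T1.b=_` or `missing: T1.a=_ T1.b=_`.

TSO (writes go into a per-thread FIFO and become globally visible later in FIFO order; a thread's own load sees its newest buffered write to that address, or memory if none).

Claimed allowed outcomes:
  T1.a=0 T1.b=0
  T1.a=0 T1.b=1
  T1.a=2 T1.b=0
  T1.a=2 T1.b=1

spurious: T1.a=2 T1.b=0

outcome vector order: (T1.a,T1.b)
TSO: 3 outcomes — {00 01 21}
claimed∖TSO = {20}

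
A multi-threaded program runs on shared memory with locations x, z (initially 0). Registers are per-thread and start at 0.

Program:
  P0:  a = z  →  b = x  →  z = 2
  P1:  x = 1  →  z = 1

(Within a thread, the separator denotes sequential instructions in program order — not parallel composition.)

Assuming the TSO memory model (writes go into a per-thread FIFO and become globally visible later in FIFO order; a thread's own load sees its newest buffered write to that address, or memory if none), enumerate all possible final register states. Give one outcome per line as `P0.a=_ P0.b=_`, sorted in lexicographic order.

outcome vector order: (P0.a,P0.b)
|TSO outcomes| = 3

P0.a=0 P0.b=0
P0.a=0 P0.b=1
P0.a=1 P0.b=1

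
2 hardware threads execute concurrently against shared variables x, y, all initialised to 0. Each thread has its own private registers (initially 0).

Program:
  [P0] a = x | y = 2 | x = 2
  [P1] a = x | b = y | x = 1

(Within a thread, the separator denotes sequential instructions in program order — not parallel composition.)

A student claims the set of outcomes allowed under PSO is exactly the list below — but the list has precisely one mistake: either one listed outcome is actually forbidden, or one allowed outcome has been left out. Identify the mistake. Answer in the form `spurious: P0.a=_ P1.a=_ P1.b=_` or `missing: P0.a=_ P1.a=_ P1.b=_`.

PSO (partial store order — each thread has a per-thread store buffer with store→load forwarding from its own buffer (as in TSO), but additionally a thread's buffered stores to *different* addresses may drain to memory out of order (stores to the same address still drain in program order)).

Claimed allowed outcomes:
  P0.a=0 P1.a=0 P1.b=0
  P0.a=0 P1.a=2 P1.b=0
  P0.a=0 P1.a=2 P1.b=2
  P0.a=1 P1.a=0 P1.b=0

outcome vector order: (P0.a,P1.a,P1.b)
PSO: 5 outcomes — {<0 0 0> <0 0 2> <0 2 0> <0 2 2> <1 0 0>}
PSO∖claimed = {<0 0 2>}

missing: P0.a=0 P1.a=0 P1.b=2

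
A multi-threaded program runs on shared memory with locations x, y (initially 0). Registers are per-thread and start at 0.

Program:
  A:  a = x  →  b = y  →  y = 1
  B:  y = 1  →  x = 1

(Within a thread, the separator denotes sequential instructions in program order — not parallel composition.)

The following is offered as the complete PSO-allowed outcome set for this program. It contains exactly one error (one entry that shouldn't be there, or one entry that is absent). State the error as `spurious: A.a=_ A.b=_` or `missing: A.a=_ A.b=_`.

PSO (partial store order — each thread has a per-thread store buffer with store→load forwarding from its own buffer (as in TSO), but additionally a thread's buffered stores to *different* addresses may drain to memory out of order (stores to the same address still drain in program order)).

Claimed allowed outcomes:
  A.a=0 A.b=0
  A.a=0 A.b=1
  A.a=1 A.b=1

outcome vector order: (A.a,A.b)
PSO: 4 outcomes — {(0,0) (0,1) (1,0) (1,1)}
PSO∖claimed = {(1,0)}

missing: A.a=1 A.b=0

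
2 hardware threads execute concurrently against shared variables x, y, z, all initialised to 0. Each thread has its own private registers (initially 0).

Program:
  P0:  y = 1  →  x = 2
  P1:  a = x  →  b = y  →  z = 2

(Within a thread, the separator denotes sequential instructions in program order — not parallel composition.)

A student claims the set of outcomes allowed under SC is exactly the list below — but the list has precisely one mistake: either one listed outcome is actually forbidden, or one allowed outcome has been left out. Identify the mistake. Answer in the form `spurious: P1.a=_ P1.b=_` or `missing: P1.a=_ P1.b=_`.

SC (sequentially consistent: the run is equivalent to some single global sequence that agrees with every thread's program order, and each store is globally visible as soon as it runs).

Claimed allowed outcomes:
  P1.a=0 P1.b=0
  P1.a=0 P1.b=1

missing: P1.a=2 P1.b=1

outcome vector order: (P1.a,P1.b)
SC: 3 outcomes — {0/0, 0/1, 2/1}
SC∖claimed = {2/1}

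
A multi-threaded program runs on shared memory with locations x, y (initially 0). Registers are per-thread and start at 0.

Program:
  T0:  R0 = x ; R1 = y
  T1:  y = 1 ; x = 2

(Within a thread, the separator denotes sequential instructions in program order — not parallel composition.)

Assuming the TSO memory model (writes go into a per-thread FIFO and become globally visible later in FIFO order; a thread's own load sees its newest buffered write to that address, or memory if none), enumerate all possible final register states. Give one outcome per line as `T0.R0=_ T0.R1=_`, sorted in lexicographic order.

T0.R0=0 T0.R1=0
T0.R0=0 T0.R1=1
T0.R0=2 T0.R1=1

outcome vector order: (T0.R0,T0.R1)
|TSO outcomes| = 3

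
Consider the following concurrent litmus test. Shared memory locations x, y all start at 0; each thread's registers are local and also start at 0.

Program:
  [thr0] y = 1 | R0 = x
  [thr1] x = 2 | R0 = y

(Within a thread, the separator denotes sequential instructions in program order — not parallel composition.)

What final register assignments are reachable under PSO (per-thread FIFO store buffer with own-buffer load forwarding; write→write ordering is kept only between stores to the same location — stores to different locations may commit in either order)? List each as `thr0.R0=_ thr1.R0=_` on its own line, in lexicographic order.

outcome vector order: (thr0.R0,thr1.R0)
|PSO outcomes| = 4

thr0.R0=0 thr1.R0=0
thr0.R0=0 thr1.R0=1
thr0.R0=2 thr1.R0=0
thr0.R0=2 thr1.R0=1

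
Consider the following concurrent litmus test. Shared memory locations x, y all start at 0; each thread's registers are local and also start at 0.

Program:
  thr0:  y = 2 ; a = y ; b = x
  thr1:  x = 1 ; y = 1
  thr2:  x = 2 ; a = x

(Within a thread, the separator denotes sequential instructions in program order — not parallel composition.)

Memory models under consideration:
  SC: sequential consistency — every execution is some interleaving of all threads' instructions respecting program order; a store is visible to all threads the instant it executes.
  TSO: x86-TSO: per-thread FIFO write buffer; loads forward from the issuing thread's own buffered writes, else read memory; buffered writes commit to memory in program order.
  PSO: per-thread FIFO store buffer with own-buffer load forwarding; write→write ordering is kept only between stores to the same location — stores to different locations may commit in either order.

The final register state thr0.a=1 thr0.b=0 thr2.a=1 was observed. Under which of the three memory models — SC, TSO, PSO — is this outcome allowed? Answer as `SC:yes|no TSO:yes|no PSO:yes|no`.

SC:no TSO:no PSO:yes

outcome vector order: (thr0.a,thr0.b,thr2.a)
under SC → 1/1/1; 1/1/2; 1/2/2; 2/0/1; 2/0/2; 2/1/1; 2/1/2; 2/2/1; 2/2/2
under TSO → 1/1/1; 1/1/2; 1/2/2; 2/0/1; 2/0/2; 2/1/1; 2/1/2; 2/2/1; 2/2/2
under PSO → 1/0/1; 1/0/2; 1/1/1; 1/1/2; 1/2/1; 1/2/2; 2/0/1; 2/0/2; 2/1/1; 2/1/2; 2/2/1; 2/2/2
target 1/0/1 ∈ {PSO}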